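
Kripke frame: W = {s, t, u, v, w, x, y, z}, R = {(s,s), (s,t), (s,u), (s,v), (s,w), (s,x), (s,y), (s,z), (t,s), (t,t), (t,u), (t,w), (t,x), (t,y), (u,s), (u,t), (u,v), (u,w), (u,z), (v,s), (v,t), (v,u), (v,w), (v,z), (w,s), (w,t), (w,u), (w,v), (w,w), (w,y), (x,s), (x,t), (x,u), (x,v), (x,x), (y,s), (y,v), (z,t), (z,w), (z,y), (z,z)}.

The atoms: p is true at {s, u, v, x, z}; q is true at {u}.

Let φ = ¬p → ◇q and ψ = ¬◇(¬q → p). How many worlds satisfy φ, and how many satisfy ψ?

7 and 0

For ¬p → ◇q:
s: ¬p is F, ◇q is T. ✓
t: ¬p is T, ◇q is T. ✓
u: ¬p is F, ◇q is F. ✓
v: ¬p is F, ◇q is T. ✓
w: ¬p is T, ◇q is T. ✓
x: ¬p is F, ◇q is T. ✓
y: ¬p is T, ◇q is F. ✗
z: ¬p is F, ◇q is F. ✓
— 7 worlds.
For ¬◇(¬q → p):
s: ◇(¬q → p) is T. ✗
t: ◇(¬q → p) is T. ✗
u: ◇(¬q → p) is T. ✗
v: ◇(¬q → p) is T. ✗
w: ◇(¬q → p) is T. ✗
x: ◇(¬q → p) is T. ✗
y: ◇(¬q → p) is T. ✗
z: ◇(¬q → p) is T. ✗
— 0 worlds.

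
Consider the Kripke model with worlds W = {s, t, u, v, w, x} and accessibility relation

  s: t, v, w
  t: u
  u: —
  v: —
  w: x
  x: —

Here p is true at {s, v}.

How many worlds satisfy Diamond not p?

3

s: successors {t, v, w}; not p there: t:T, v:F, w:T. ✓
t: successors {u}; not p there: u:T. ✓
u: no successors, so Diamond not p fails. ✗
v: no successors, so Diamond not p fails. ✗
w: successors {x}; not p there: x:T. ✓
x: no successors, so Diamond not p fails. ✗
Satisfying worlds: {s, t, w}.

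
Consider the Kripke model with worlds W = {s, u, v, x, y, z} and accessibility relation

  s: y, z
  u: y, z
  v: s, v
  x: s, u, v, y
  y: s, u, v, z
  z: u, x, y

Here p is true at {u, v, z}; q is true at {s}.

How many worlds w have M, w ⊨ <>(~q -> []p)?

3

s: successors {y, z}; ~q -> []p there: y:F, z:F. ✗
u: successors {y, z}; ~q -> []p there: y:F, z:F. ✗
v: successors {s, v}; ~q -> []p there: s:T, v:F. ✓
x: successors {s, u, v, y}; ~q -> []p there: s:T, u:F, v:F, y:F. ✓
y: successors {s, u, v, z}; ~q -> []p there: s:T, u:F, v:F, z:F. ✓
z: successors {u, x, y}; ~q -> []p there: u:F, x:F, y:F. ✗
Satisfying worlds: {v, x, y}.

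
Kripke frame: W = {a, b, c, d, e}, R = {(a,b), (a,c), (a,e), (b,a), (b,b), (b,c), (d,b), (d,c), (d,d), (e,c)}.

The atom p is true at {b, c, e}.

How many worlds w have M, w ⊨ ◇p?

4

a: successors {b, c, e}; p there: b:T, c:T, e:T. ✓
b: successors {a, b, c}; p there: a:F, b:T, c:T. ✓
c: no successors, so ◇p fails. ✗
d: successors {b, c, d}; p there: b:T, c:T, d:F. ✓
e: successors {c}; p there: c:T. ✓
Satisfying worlds: {a, b, d, e}.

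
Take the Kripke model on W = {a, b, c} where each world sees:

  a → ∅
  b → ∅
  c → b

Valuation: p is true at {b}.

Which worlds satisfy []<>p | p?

{a, b}

a: []<>p is T, p is F. ✓
b: []<>p is T, p is T. ✓
c: []<>p is F, p is F. ✗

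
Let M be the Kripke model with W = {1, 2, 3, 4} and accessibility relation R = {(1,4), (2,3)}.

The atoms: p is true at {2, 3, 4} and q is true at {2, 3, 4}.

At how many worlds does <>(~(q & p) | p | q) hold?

1: successors {4}; ~(q & p) | p | q there: 4:T. ✓
2: successors {3}; ~(q & p) | p | q there: 3:T. ✓
3: no successors, so <>(~(q & p) | p | q) fails. ✗
4: no successors, so <>(~(q & p) | p | q) fails. ✗
Satisfying worlds: {1, 2}.

2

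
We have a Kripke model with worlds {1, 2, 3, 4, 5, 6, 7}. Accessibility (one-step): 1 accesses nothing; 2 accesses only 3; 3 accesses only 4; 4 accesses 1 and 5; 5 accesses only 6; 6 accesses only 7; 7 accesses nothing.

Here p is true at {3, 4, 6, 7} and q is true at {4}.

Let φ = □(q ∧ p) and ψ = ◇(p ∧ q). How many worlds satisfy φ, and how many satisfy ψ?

3 and 1

For □(q ∧ p):
1: no successors, so □(q ∧ p) holds vacuously. ✓
2: successors {3}; q ∧ p there: 3:F. ✗
3: successors {4}; q ∧ p there: 4:T. ✓
4: successors {1, 5}; q ∧ p there: 1:F, 5:F. ✗
5: successors {6}; q ∧ p there: 6:F. ✗
6: successors {7}; q ∧ p there: 7:F. ✗
7: no successors, so □(q ∧ p) holds vacuously. ✓
— 3 worlds.
For ◇(p ∧ q):
1: no successors, so ◇(p ∧ q) fails. ✗
2: successors {3}; p ∧ q there: 3:F. ✗
3: successors {4}; p ∧ q there: 4:T. ✓
4: successors {1, 5}; p ∧ q there: 1:F, 5:F. ✗
5: successors {6}; p ∧ q there: 6:F. ✗
6: successors {7}; p ∧ q there: 7:F. ✗
7: no successors, so ◇(p ∧ q) fails. ✗
— 1 world.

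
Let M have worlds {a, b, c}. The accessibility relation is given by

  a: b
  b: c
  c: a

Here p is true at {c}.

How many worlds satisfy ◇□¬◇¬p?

a: successors {b}; □¬◇¬p there: b:F. ✗
b: successors {c}; □¬◇¬p there: c:F. ✗
c: successors {a}; □¬◇¬p there: a:T. ✓
Satisfying worlds: {c}.

1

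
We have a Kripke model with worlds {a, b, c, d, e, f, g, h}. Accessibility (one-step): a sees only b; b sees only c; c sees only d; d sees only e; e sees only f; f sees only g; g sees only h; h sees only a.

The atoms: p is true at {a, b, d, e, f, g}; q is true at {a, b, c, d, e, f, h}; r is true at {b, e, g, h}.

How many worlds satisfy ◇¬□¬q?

7

a: successors {b}; ¬□¬q there: b:T. ✓
b: successors {c}; ¬□¬q there: c:T. ✓
c: successors {d}; ¬□¬q there: d:T. ✓
d: successors {e}; ¬□¬q there: e:T. ✓
e: successors {f}; ¬□¬q there: f:F. ✗
f: successors {g}; ¬□¬q there: g:T. ✓
g: successors {h}; ¬□¬q there: h:T. ✓
h: successors {a}; ¬□¬q there: a:T. ✓
Satisfying worlds: {a, b, c, d, f, g, h}.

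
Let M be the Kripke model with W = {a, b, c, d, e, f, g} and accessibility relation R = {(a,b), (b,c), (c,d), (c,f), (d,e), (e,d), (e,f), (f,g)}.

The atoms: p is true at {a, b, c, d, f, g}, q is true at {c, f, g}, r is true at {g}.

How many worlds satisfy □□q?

3

a: successors {b}; □q there: b:T. ✓
b: successors {c}; □q there: c:F. ✗
c: successors {d, f}; □q there: d:F, f:T. ✗
d: successors {e}; □q there: e:F. ✗
e: successors {d, f}; □q there: d:F, f:T. ✗
f: successors {g}; □q there: g:T. ✓
g: no successors, so □□q holds vacuously. ✓
Satisfying worlds: {a, f, g}.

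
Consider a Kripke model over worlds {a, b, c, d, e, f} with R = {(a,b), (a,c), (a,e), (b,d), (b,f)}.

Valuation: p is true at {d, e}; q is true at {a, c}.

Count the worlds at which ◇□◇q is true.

2

a: successors {b, c, e}; □◇q there: b:F, c:T, e:T. ✓
b: successors {d, f}; □◇q there: d:T, f:T. ✓
c: no successors, so ◇□◇q fails. ✗
d: no successors, so ◇□◇q fails. ✗
e: no successors, so ◇□◇q fails. ✗
f: no successors, so ◇□◇q fails. ✗
Satisfying worlds: {a, b}.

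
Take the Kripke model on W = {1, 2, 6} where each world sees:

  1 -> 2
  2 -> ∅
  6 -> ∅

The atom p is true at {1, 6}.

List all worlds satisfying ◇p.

∅

1: successors {2}; p there: 2:F. ✗
2: no successors, so ◇p fails. ✗
6: no successors, so ◇p fails. ✗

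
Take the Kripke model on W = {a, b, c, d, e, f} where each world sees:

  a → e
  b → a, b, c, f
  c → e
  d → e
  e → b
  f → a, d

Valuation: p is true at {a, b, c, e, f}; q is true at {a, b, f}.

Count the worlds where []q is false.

a: successors {e}; q there: e:F. ✗
b: successors {a, b, c, f}; q there: a:T, b:T, c:F, f:T. ✗
c: successors {e}; q there: e:F. ✗
d: successors {e}; q there: e:F. ✗
e: successors {b}; q there: b:T. ✓
f: successors {a, d}; q there: a:T, d:F. ✗
Satisfying worlds: {e}.
So []q fails at the other 5 worlds.

5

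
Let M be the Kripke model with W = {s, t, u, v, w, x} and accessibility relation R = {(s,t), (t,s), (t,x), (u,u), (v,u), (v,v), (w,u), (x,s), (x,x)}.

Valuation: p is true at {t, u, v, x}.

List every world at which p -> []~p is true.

{s, w}

s: p is F, []~p is F. ✓
t: p is T, []~p is F. ✗
u: p is T, []~p is F. ✗
v: p is T, []~p is F. ✗
w: p is F, []~p is F. ✓
x: p is T, []~p is F. ✗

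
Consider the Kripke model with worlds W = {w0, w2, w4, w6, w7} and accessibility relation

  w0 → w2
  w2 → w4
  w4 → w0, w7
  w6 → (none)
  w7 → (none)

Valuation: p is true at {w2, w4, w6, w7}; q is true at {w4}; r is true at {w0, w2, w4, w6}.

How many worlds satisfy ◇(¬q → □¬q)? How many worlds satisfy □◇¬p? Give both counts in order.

For ◇(¬q → □¬q):
w0: successors {w2}; ¬q → □¬q there: w2:F. ✗
w2: successors {w4}; ¬q → □¬q there: w4:T. ✓
w4: successors {w0, w7}; ¬q → □¬q there: w0:T, w7:T. ✓
w6: no successors, so ◇(¬q → □¬q) fails. ✗
w7: no successors, so ◇(¬q → □¬q) fails. ✗
— 2 worlds.
For □◇¬p:
w0: successors {w2}; ◇¬p there: w2:F. ✗
w2: successors {w4}; ◇¬p there: w4:T. ✓
w4: successors {w0, w7}; ◇¬p there: w0:F, w7:F. ✗
w6: no successors, so □◇¬p holds vacuously. ✓
w7: no successors, so □◇¬p holds vacuously. ✓
— 3 worlds.

2 and 3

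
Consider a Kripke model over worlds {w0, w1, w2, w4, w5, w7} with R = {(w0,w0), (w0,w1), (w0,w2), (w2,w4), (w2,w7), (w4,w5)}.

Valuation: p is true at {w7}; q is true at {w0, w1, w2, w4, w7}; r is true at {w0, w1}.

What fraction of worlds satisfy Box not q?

2/3

w0: successors {w0, w1, w2}; not q there: w0:F, w1:F, w2:F. ✗
w1: no successors, so Box not q holds vacuously. ✓
w2: successors {w4, w7}; not q there: w4:F, w7:F. ✗
w4: successors {w5}; not q there: w5:T. ✓
w5: no successors, so Box not q holds vacuously. ✓
w7: no successors, so Box not q holds vacuously. ✓
That's 4 of 6 worlds, so 4/6 = 2/3.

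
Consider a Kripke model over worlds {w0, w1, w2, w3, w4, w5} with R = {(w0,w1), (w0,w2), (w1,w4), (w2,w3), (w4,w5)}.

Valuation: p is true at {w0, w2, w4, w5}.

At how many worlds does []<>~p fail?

w0: successors {w1, w2}; <>~p there: w1:F, w2:T. ✗
w1: successors {w4}; <>~p there: w4:F. ✗
w2: successors {w3}; <>~p there: w3:F. ✗
w3: no successors, so []<>~p holds vacuously. ✓
w4: successors {w5}; <>~p there: w5:F. ✗
w5: no successors, so []<>~p holds vacuously. ✓
Satisfying worlds: {w3, w5}.
So []<>~p fails at the other 4 worlds.

4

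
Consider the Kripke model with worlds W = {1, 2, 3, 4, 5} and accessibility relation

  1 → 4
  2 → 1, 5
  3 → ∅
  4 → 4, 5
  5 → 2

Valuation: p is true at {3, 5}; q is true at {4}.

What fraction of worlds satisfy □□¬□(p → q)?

1: successors {4}; □¬□(p → q) there: 4:F. ✗
2: successors {1, 5}; □¬□(p → q) there: 1:T, 5:T. ✓
3: no successors, so □□¬□(p → q) holds vacuously. ✓
4: successors {4, 5}; □¬□(p → q) there: 4:F, 5:T. ✗
5: successors {2}; □¬□(p → q) there: 2:F. ✗
That's 2 of 5 worlds, so 2/5.

2/5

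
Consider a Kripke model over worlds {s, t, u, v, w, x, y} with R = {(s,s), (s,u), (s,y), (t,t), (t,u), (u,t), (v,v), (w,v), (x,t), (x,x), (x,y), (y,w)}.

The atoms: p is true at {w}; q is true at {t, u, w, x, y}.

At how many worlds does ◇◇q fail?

3

s: successors {s, u, y}; ◇q there: s:T, u:T, y:T. ✓
t: successors {t, u}; ◇q there: t:T, u:T. ✓
u: successors {t}; ◇q there: t:T. ✓
v: successors {v}; ◇q there: v:F. ✗
w: successors {v}; ◇q there: v:F. ✗
x: successors {t, x, y}; ◇q there: t:T, x:T, y:T. ✓
y: successors {w}; ◇q there: w:F. ✗
Satisfying worlds: {s, t, u, x}.
So ◇◇q fails at the other 3 worlds.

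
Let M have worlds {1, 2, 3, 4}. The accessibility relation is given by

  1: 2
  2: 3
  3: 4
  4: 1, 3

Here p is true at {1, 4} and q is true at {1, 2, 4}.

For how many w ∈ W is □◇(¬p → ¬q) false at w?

1

1: successors {2}; ◇(¬p → ¬q) there: 2:T. ✓
2: successors {3}; ◇(¬p → ¬q) there: 3:T. ✓
3: successors {4}; ◇(¬p → ¬q) there: 4:T. ✓
4: successors {1, 3}; ◇(¬p → ¬q) there: 1:F, 3:T. ✗
Satisfying worlds: {1, 2, 3}.
So □◇(¬p → ¬q) fails at the other 1 world.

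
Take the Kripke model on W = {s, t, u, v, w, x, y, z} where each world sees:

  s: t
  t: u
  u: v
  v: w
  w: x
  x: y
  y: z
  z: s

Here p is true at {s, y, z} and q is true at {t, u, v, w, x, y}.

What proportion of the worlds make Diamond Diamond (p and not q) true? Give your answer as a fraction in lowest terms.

1/4

s: successors {t}; Diamond (p and not q) there: t:F. ✗
t: successors {u}; Diamond (p and not q) there: u:F. ✗
u: successors {v}; Diamond (p and not q) there: v:F. ✗
v: successors {w}; Diamond (p and not q) there: w:F. ✗
w: successors {x}; Diamond (p and not q) there: x:F. ✗
x: successors {y}; Diamond (p and not q) there: y:T. ✓
y: successors {z}; Diamond (p and not q) there: z:T. ✓
z: successors {s}; Diamond (p and not q) there: s:F. ✗
That's 2 of 8 worlds, so 2/8 = 1/4.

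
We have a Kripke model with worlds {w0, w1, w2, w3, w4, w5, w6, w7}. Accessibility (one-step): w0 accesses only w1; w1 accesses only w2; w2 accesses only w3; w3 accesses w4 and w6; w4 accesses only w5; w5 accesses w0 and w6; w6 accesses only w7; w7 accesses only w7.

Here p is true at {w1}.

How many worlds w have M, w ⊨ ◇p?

1

w0: successors {w1}; p there: w1:T. ✓
w1: successors {w2}; p there: w2:F. ✗
w2: successors {w3}; p there: w3:F. ✗
w3: successors {w4, w6}; p there: w4:F, w6:F. ✗
w4: successors {w5}; p there: w5:F. ✗
w5: successors {w0, w6}; p there: w0:F, w6:F. ✗
w6: successors {w7}; p there: w7:F. ✗
w7: successors {w7}; p there: w7:F. ✗
Satisfying worlds: {w0}.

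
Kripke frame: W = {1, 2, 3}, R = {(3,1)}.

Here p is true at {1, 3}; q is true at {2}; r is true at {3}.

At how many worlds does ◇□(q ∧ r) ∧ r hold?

1

1: ◇□(q ∧ r) is F, r is F. ✗
2: ◇□(q ∧ r) is F, r is F. ✗
3: ◇□(q ∧ r) is T, r is T. ✓
Satisfying worlds: {3}.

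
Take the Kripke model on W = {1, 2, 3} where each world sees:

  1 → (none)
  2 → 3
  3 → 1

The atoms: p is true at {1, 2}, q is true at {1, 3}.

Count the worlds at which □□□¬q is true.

1: no successors, so □□□¬q holds vacuously. ✓
2: successors {3}; □□¬q there: 3:T. ✓
3: successors {1}; □□¬q there: 1:T. ✓
Satisfying worlds: {1, 2, 3}.

3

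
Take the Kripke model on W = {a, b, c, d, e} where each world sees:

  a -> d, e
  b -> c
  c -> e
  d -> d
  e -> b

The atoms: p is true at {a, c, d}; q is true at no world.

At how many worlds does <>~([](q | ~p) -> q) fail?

a: successors {d, e}; ~([](q | ~p) -> q) there: d:F, e:T. ✓
b: successors {c}; ~([](q | ~p) -> q) there: c:T. ✓
c: successors {e}; ~([](q | ~p) -> q) there: e:T. ✓
d: successors {d}; ~([](q | ~p) -> q) there: d:F. ✗
e: successors {b}; ~([](q | ~p) -> q) there: b:F. ✗
Satisfying worlds: {a, b, c}.
So <>~([](q | ~p) -> q) fails at the other 2 worlds.

2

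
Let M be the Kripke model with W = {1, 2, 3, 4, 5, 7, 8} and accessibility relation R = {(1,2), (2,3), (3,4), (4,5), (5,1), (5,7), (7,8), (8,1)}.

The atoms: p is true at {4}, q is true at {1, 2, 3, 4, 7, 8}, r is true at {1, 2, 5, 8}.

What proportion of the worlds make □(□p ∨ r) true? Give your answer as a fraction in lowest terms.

1: successors {2}; □p ∨ r there: 2:T. ✓
2: successors {3}; □p ∨ r there: 3:T. ✓
3: successors {4}; □p ∨ r there: 4:F. ✗
4: successors {5}; □p ∨ r there: 5:T. ✓
5: successors {1, 7}; □p ∨ r there: 1:T, 7:F. ✗
7: successors {8}; □p ∨ r there: 8:T. ✓
8: successors {1}; □p ∨ r there: 1:T. ✓
That's 5 of 7 worlds, so 5/7.

5/7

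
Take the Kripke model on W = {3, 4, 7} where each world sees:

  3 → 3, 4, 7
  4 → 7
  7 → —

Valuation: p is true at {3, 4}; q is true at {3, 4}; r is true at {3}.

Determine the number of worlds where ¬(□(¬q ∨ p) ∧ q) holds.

3: □(¬q ∨ p) ∧ q is T. ✗
4: □(¬q ∨ p) ∧ q is T. ✗
7: □(¬q ∨ p) ∧ q is F. ✓
Satisfying worlds: {7}.

1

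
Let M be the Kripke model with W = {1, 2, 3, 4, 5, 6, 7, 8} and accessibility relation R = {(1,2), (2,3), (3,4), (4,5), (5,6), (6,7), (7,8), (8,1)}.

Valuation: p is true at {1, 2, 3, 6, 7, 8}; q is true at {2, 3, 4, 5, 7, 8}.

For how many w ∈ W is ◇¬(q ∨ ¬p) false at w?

6

1: successors {2}; ¬(q ∨ ¬p) there: 2:F. ✗
2: successors {3}; ¬(q ∨ ¬p) there: 3:F. ✗
3: successors {4}; ¬(q ∨ ¬p) there: 4:F. ✗
4: successors {5}; ¬(q ∨ ¬p) there: 5:F. ✗
5: successors {6}; ¬(q ∨ ¬p) there: 6:T. ✓
6: successors {7}; ¬(q ∨ ¬p) there: 7:F. ✗
7: successors {8}; ¬(q ∨ ¬p) there: 8:F. ✗
8: successors {1}; ¬(q ∨ ¬p) there: 1:T. ✓
Satisfying worlds: {5, 8}.
So ◇¬(q ∨ ¬p) fails at the other 6 worlds.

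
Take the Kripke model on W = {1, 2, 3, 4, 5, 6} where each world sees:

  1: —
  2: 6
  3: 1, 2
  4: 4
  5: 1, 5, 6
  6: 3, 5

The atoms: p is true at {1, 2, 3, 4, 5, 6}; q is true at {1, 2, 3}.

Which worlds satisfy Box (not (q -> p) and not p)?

1: no successors, so Box (not (q -> p) and not p) holds vacuously. ✓
2: successors {6}; not (q -> p) and not p there: 6:F. ✗
3: successors {1, 2}; not (q -> p) and not p there: 1:F, 2:F. ✗
4: successors {4}; not (q -> p) and not p there: 4:F. ✗
5: successors {1, 5, 6}; not (q -> p) and not p there: 1:F, 5:F, 6:F. ✗
6: successors {3, 5}; not (q -> p) and not p there: 3:F, 5:F. ✗

{1}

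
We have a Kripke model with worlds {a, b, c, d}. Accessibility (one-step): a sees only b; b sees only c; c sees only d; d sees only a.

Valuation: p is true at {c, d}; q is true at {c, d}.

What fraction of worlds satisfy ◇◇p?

1/2

a: successors {b}; ◇p there: b:T. ✓
b: successors {c}; ◇p there: c:T. ✓
c: successors {d}; ◇p there: d:F. ✗
d: successors {a}; ◇p there: a:F. ✗
That's 2 of 4 worlds, so 2/4 = 1/2.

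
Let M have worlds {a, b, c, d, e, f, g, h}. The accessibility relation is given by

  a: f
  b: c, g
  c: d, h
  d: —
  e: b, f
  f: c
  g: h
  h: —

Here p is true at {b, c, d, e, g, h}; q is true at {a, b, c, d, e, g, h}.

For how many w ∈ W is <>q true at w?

a: successors {f}; q there: f:F. ✗
b: successors {c, g}; q there: c:T, g:T. ✓
c: successors {d, h}; q there: d:T, h:T. ✓
d: no successors, so <>q fails. ✗
e: successors {b, f}; q there: b:T, f:F. ✓
f: successors {c}; q there: c:T. ✓
g: successors {h}; q there: h:T. ✓
h: no successors, so <>q fails. ✗
Satisfying worlds: {b, c, e, f, g}.

5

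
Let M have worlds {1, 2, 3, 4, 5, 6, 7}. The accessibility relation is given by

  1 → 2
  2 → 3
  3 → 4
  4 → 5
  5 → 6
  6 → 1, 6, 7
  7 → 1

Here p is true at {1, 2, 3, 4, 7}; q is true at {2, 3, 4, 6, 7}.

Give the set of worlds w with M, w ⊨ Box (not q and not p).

{4}

1: successors {2}; not q and not p there: 2:F. ✗
2: successors {3}; not q and not p there: 3:F. ✗
3: successors {4}; not q and not p there: 4:F. ✗
4: successors {5}; not q and not p there: 5:T. ✓
5: successors {6}; not q and not p there: 6:F. ✗
6: successors {1, 6, 7}; not q and not p there: 1:F, 6:F, 7:F. ✗
7: successors {1}; not q and not p there: 1:F. ✗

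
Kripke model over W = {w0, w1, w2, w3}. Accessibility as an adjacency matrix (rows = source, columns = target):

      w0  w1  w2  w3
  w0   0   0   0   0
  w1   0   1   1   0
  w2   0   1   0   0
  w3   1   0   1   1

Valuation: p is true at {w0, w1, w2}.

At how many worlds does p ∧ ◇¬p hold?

w0: p is T, ◇¬p is F. ✗
w1: p is T, ◇¬p is F. ✗
w2: p is T, ◇¬p is F. ✗
w3: p is F, ◇¬p is T. ✗
Satisfying worlds: ∅.

0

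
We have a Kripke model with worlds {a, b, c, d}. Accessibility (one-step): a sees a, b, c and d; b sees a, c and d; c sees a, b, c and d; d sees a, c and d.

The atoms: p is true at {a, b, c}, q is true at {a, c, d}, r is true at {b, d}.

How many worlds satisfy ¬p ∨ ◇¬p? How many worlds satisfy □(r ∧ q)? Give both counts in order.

For ¬p ∨ ◇¬p:
a: ¬p is F, ◇¬p is T. ✓
b: ¬p is F, ◇¬p is T. ✓
c: ¬p is F, ◇¬p is T. ✓
d: ¬p is T, ◇¬p is T. ✓
— 4 worlds.
For □(r ∧ q):
a: successors {a, b, c, d}; r ∧ q there: a:F, b:F, c:F, d:T. ✗
b: successors {a, c, d}; r ∧ q there: a:F, c:F, d:T. ✗
c: successors {a, b, c, d}; r ∧ q there: a:F, b:F, c:F, d:T. ✗
d: successors {a, c, d}; r ∧ q there: a:F, c:F, d:T. ✗
— 0 worlds.

4 and 0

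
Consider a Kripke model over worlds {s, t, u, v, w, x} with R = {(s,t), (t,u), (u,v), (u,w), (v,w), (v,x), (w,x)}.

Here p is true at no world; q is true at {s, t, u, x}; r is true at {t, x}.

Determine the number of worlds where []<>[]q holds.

3

s: successors {t}; <>[]q there: t:F. ✗
t: successors {u}; <>[]q there: u:T. ✓
u: successors {v, w}; <>[]q there: v:T, w:T. ✓
v: successors {w, x}; <>[]q there: w:T, x:F. ✗
w: successors {x}; <>[]q there: x:F. ✗
x: no successors, so []<>[]q holds vacuously. ✓
Satisfying worlds: {t, u, x}.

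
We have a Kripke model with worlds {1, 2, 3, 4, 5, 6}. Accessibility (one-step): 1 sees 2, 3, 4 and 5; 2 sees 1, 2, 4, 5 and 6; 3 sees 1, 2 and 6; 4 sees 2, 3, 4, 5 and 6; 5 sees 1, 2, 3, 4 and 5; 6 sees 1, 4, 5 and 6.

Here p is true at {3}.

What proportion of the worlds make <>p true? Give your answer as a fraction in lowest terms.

1: successors {2, 3, 4, 5}; p there: 2:F, 3:T, 4:F, 5:F. ✓
2: successors {1, 2, 4, 5, 6}; p there: 1:F, 2:F, 4:F, 5:F, 6:F. ✗
3: successors {1, 2, 6}; p there: 1:F, 2:F, 6:F. ✗
4: successors {2, 3, 4, 5, 6}; p there: 2:F, 3:T, 4:F, 5:F, 6:F. ✓
5: successors {1, 2, 3, 4, 5}; p there: 1:F, 2:F, 3:T, 4:F, 5:F. ✓
6: successors {1, 4, 5, 6}; p there: 1:F, 4:F, 5:F, 6:F. ✗
That's 3 of 6 worlds, so 3/6 = 1/2.

1/2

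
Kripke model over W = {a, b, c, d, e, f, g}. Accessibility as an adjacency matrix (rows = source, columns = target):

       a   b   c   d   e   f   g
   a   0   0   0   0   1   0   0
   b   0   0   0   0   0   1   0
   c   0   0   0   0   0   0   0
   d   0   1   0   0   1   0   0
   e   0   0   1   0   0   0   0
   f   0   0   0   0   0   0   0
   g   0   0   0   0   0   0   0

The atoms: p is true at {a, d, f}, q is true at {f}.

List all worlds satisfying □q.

a: successors {e}; q there: e:F. ✗
b: successors {f}; q there: f:T. ✓
c: no successors, so □q holds vacuously. ✓
d: successors {b, e}; q there: b:F, e:F. ✗
e: successors {c}; q there: c:F. ✗
f: no successors, so □q holds vacuously. ✓
g: no successors, so □q holds vacuously. ✓

{b, c, f, g}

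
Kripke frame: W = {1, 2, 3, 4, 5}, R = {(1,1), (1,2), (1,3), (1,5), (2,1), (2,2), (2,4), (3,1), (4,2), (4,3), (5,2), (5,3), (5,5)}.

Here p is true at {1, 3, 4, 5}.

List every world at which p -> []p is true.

1: p is T, []p is F. ✗
2: p is F, []p is F. ✓
3: p is T, []p is T. ✓
4: p is T, []p is F. ✗
5: p is T, []p is F. ✗

{2, 3}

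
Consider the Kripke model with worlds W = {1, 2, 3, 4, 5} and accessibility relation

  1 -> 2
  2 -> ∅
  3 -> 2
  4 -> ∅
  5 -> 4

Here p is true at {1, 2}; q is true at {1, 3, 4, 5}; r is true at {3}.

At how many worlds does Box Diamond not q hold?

2

1: successors {2}; Diamond not q there: 2:F. ✗
2: no successors, so Box Diamond not q holds vacuously. ✓
3: successors {2}; Diamond not q there: 2:F. ✗
4: no successors, so Box Diamond not q holds vacuously. ✓
5: successors {4}; Diamond not q there: 4:F. ✗
Satisfying worlds: {2, 4}.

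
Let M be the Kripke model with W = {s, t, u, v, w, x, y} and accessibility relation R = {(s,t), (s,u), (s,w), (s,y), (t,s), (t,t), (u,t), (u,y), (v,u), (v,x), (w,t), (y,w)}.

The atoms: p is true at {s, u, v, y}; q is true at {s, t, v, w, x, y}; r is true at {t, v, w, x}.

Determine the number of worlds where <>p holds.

4

s: successors {t, u, w, y}; p there: t:F, u:T, w:F, y:T. ✓
t: successors {s, t}; p there: s:T, t:F. ✓
u: successors {t, y}; p there: t:F, y:T. ✓
v: successors {u, x}; p there: u:T, x:F. ✓
w: successors {t}; p there: t:F. ✗
x: no successors, so <>p fails. ✗
y: successors {w}; p there: w:F. ✗
Satisfying worlds: {s, t, u, v}.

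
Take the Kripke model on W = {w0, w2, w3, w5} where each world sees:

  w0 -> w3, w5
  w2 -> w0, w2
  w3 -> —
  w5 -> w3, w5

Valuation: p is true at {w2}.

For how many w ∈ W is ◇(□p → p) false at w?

w0: successors {w3, w5}; □p → p there: w3:F, w5:T. ✓
w2: successors {w0, w2}; □p → p there: w0:T, w2:T. ✓
w3: no successors, so ◇(□p → p) fails. ✗
w5: successors {w3, w5}; □p → p there: w3:F, w5:T. ✓
Satisfying worlds: {w0, w2, w5}.
So ◇(□p → p) fails at the other 1 world.

1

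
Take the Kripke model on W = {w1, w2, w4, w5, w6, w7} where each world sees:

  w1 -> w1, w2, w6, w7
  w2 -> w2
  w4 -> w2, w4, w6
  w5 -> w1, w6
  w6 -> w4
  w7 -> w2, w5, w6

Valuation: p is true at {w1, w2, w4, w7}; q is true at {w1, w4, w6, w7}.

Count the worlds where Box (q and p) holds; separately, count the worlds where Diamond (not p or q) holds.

For Box (q and p):
w1: successors {w1, w2, w6, w7}; q and p there: w1:T, w2:F, w6:F, w7:T. ✗
w2: successors {w2}; q and p there: w2:F. ✗
w4: successors {w2, w4, w6}; q and p there: w2:F, w4:T, w6:F. ✗
w5: successors {w1, w6}; q and p there: w1:T, w6:F. ✗
w6: successors {w4}; q and p there: w4:T. ✓
w7: successors {w2, w5, w6}; q and p there: w2:F, w5:F, w6:F. ✗
— 1 world.
For Diamond (not p or q):
w1: successors {w1, w2, w6, w7}; not p or q there: w1:T, w2:F, w6:T, w7:T. ✓
w2: successors {w2}; not p or q there: w2:F. ✗
w4: successors {w2, w4, w6}; not p or q there: w2:F, w4:T, w6:T. ✓
w5: successors {w1, w6}; not p or q there: w1:T, w6:T. ✓
w6: successors {w4}; not p or q there: w4:T. ✓
w7: successors {w2, w5, w6}; not p or q there: w2:F, w5:T, w6:T. ✓
— 5 worlds.

1 and 5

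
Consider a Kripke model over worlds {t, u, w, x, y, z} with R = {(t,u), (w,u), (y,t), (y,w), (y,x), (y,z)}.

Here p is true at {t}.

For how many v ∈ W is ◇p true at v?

1

t: successors {u}; p there: u:F. ✗
u: no successors, so ◇p fails. ✗
w: successors {u}; p there: u:F. ✗
x: no successors, so ◇p fails. ✗
y: successors {t, w, x, z}; p there: t:T, w:F, x:F, z:F. ✓
z: no successors, so ◇p fails. ✗
Satisfying worlds: {y}.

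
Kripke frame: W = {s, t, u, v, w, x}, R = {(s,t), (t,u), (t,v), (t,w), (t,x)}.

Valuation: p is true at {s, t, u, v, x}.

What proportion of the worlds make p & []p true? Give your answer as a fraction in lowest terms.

s: p is T, []p is T. ✓
t: p is T, []p is F. ✗
u: p is T, []p is T. ✓
v: p is T, []p is T. ✓
w: p is F, []p is T. ✗
x: p is T, []p is T. ✓
That's 4 of 6 worlds, so 4/6 = 2/3.

2/3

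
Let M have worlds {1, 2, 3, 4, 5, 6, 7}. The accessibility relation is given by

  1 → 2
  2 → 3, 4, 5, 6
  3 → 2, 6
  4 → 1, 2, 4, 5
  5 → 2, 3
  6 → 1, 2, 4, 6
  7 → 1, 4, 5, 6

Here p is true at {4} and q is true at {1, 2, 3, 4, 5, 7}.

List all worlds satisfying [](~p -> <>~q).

1: successors {2}; ~p -> <>~q there: 2:T. ✓
2: successors {3, 4, 5, 6}; ~p -> <>~q there: 3:T, 4:T, 5:F, 6:T. ✗
3: successors {2, 6}; ~p -> <>~q there: 2:T, 6:T. ✓
4: successors {1, 2, 4, 5}; ~p -> <>~q there: 1:F, 2:T, 4:T, 5:F. ✗
5: successors {2, 3}; ~p -> <>~q there: 2:T, 3:T. ✓
6: successors {1, 2, 4, 6}; ~p -> <>~q there: 1:F, 2:T, 4:T, 6:T. ✗
7: successors {1, 4, 5, 6}; ~p -> <>~q there: 1:F, 4:T, 5:F, 6:T. ✗

{1, 3, 5}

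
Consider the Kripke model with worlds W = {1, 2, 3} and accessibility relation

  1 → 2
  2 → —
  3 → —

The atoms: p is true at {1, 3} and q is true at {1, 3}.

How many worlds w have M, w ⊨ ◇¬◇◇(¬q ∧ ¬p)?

1

1: successors {2}; ¬◇◇(¬q ∧ ¬p) there: 2:T. ✓
2: no successors, so ◇¬◇◇(¬q ∧ ¬p) fails. ✗
3: no successors, so ◇¬◇◇(¬q ∧ ¬p) fails. ✗
Satisfying worlds: {1}.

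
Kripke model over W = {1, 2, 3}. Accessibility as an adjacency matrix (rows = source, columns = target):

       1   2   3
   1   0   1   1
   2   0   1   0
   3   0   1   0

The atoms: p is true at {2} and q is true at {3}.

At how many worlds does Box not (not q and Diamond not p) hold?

3

1: successors {2, 3}; not (not q and Diamond not p) there: 2:T, 3:T. ✓
2: successors {2}; not (not q and Diamond not p) there: 2:T. ✓
3: successors {2}; not (not q and Diamond not p) there: 2:T. ✓
Satisfying worlds: {1, 2, 3}.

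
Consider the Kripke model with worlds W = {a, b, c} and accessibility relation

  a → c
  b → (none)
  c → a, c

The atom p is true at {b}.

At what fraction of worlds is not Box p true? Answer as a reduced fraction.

2/3

a: Box p is F. ✓
b: Box p is T. ✗
c: Box p is F. ✓
That's 2 of 3 worlds, so 2/3.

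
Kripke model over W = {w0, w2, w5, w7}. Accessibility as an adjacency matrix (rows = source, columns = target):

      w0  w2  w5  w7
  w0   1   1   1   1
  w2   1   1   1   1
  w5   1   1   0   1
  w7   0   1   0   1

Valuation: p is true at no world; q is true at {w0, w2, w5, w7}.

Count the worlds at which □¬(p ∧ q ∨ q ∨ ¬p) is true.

w0: successors {w0, w2, w5, w7}; ¬(p ∧ q ∨ q ∨ ¬p) there: w0:F, w2:F, w5:F, w7:F. ✗
w2: successors {w0, w2, w5, w7}; ¬(p ∧ q ∨ q ∨ ¬p) there: w0:F, w2:F, w5:F, w7:F. ✗
w5: successors {w0, w2, w7}; ¬(p ∧ q ∨ q ∨ ¬p) there: w0:F, w2:F, w7:F. ✗
w7: successors {w2, w7}; ¬(p ∧ q ∨ q ∨ ¬p) there: w2:F, w7:F. ✗
Satisfying worlds: ∅.

0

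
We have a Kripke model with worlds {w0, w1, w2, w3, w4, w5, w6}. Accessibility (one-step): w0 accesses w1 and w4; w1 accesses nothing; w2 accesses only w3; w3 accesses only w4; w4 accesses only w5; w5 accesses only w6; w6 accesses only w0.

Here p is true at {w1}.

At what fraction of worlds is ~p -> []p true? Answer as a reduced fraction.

1/7

w0: ~p is T, []p is F. ✗
w1: ~p is F, []p is T. ✓
w2: ~p is T, []p is F. ✗
w3: ~p is T, []p is F. ✗
w4: ~p is T, []p is F. ✗
w5: ~p is T, []p is F. ✗
w6: ~p is T, []p is F. ✗
That's 1 of 7 worlds, so 1/7.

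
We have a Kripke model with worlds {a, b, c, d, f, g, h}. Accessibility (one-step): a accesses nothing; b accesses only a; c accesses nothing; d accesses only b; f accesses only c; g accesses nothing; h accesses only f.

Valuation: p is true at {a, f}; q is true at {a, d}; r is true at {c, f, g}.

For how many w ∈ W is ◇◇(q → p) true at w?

a: no successors, so ◇◇(q → p) fails. ✗
b: successors {a}; ◇(q → p) there: a:F. ✗
c: no successors, so ◇◇(q → p) fails. ✗
d: successors {b}; ◇(q → p) there: b:T. ✓
f: successors {c}; ◇(q → p) there: c:F. ✗
g: no successors, so ◇◇(q → p) fails. ✗
h: successors {f}; ◇(q → p) there: f:T. ✓
Satisfying worlds: {d, h}.

2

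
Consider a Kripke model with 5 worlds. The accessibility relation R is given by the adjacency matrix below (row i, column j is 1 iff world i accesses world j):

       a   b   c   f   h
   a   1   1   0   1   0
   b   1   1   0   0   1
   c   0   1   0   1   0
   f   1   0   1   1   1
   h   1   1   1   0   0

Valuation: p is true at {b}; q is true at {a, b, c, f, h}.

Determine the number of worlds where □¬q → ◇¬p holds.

5

a: □¬q is F, ◇¬p is T. ✓
b: □¬q is F, ◇¬p is T. ✓
c: □¬q is F, ◇¬p is T. ✓
f: □¬q is F, ◇¬p is T. ✓
h: □¬q is F, ◇¬p is T. ✓
Satisfying worlds: {a, b, c, f, h}.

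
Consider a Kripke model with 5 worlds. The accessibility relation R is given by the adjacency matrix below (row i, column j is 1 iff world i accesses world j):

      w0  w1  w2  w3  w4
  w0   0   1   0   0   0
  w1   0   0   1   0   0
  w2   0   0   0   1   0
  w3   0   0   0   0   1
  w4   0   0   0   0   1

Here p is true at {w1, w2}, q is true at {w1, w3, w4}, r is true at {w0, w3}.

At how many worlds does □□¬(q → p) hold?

4

w0: successors {w1}; □¬(q → p) there: w1:F. ✗
w1: successors {w2}; □¬(q → p) there: w2:T. ✓
w2: successors {w3}; □¬(q → p) there: w3:T. ✓
w3: successors {w4}; □¬(q → p) there: w4:T. ✓
w4: successors {w4}; □¬(q → p) there: w4:T. ✓
Satisfying worlds: {w1, w2, w3, w4}.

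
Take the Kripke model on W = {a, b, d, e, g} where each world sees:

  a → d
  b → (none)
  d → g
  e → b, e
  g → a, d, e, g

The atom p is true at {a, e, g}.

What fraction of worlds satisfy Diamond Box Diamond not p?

3/5

a: successors {d}; Box Diamond not p there: d:T. ✓
b: no successors, so Diamond Box Diamond not p fails. ✗
d: successors {g}; Box Diamond not p there: g:F. ✗
e: successors {b, e}; Box Diamond not p there: b:T, e:F. ✓
g: successors {a, d, e, g}; Box Diamond not p there: a:F, d:T, e:F, g:F. ✓
That's 3 of 5 worlds, so 3/5.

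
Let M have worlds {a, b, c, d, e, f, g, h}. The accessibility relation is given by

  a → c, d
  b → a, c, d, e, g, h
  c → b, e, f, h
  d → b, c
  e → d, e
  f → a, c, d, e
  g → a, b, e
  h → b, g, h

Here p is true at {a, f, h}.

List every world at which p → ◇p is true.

{b, c, d, e, f, g, h}

a: p is T, ◇p is F. ✗
b: p is F, ◇p is T. ✓
c: p is F, ◇p is T. ✓
d: p is F, ◇p is F. ✓
e: p is F, ◇p is F. ✓
f: p is T, ◇p is T. ✓
g: p is F, ◇p is T. ✓
h: p is T, ◇p is T. ✓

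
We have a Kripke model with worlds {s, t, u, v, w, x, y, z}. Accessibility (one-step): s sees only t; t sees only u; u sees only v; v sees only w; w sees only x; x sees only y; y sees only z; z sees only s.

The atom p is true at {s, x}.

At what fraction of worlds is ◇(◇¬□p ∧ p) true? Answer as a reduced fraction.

1/4

s: successors {t}; ◇¬□p ∧ p there: t:F. ✗
t: successors {u}; ◇¬□p ∧ p there: u:F. ✗
u: successors {v}; ◇¬□p ∧ p there: v:F. ✗
v: successors {w}; ◇¬□p ∧ p there: w:F. ✗
w: successors {x}; ◇¬□p ∧ p there: x:T. ✓
x: successors {y}; ◇¬□p ∧ p there: y:F. ✗
y: successors {z}; ◇¬□p ∧ p there: z:F. ✗
z: successors {s}; ◇¬□p ∧ p there: s:T. ✓
That's 2 of 8 worlds, so 2/8 = 1/4.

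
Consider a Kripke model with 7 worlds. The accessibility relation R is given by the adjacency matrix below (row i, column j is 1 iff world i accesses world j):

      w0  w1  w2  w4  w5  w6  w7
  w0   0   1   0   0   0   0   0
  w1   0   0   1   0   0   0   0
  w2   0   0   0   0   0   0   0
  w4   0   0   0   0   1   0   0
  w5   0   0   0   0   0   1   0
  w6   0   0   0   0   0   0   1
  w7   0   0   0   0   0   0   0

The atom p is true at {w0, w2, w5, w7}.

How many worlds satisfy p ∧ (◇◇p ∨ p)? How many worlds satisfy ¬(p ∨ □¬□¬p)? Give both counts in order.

4 and 3

For p ∧ (◇◇p ∨ p):
w0: p is T, ◇◇p ∨ p is T. ✓
w1: p is F, ◇◇p ∨ p is F. ✗
w2: p is T, ◇◇p ∨ p is T. ✓
w4: p is F, ◇◇p ∨ p is F. ✗
w5: p is T, ◇◇p ∨ p is T. ✓
w6: p is F, ◇◇p ∨ p is F. ✗
w7: p is T, ◇◇p ∨ p is T. ✓
— 4 worlds.
For ¬(p ∨ □¬□¬p):
w0: p ∨ □¬□¬p is T. ✗
w1: p ∨ □¬□¬p is F. ✓
w2: p ∨ □¬□¬p is T. ✗
w4: p ∨ □¬□¬p is F. ✓
w5: p ∨ □¬□¬p is T. ✗
w6: p ∨ □¬□¬p is F. ✓
w7: p ∨ □¬□¬p is T. ✗
— 3 worlds.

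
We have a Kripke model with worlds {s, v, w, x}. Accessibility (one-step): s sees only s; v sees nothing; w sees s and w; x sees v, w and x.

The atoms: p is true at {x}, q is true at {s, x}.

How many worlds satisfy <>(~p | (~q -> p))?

3

s: successors {s}; ~p | (~q -> p) there: s:T. ✓
v: no successors, so <>(~p | (~q -> p)) fails. ✗
w: successors {s, w}; ~p | (~q -> p) there: s:T, w:T. ✓
x: successors {v, w, x}; ~p | (~q -> p) there: v:T, w:T, x:T. ✓
Satisfying worlds: {s, w, x}.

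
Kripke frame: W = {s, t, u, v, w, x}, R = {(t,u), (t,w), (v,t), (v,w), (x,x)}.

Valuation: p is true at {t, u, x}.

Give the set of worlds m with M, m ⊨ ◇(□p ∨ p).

s: no successors, so ◇(□p ∨ p) fails. ✗
t: successors {u, w}; □p ∨ p there: u:T, w:T. ✓
u: no successors, so ◇(□p ∨ p) fails. ✗
v: successors {t, w}; □p ∨ p there: t:T, w:T. ✓
w: no successors, so ◇(□p ∨ p) fails. ✗
x: successors {x}; □p ∨ p there: x:T. ✓

{t, v, x}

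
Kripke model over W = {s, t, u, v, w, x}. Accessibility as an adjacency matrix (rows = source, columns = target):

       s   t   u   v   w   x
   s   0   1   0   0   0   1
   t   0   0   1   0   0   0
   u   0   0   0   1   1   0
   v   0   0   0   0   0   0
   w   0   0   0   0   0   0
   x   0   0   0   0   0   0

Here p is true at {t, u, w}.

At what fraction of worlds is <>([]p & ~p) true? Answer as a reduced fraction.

1/3

s: successors {t, x}; []p & ~p there: t:F, x:T. ✓
t: successors {u}; []p & ~p there: u:F. ✗
u: successors {v, w}; []p & ~p there: v:T, w:F. ✓
v: no successors, so <>([]p & ~p) fails. ✗
w: no successors, so <>([]p & ~p) fails. ✗
x: no successors, so <>([]p & ~p) fails. ✗
That's 2 of 6 worlds, so 2/6 = 1/3.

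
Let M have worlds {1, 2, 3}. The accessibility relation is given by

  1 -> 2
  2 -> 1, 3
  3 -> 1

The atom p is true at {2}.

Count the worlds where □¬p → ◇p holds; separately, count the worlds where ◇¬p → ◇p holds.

1 and 1

For □¬p → ◇p:
1: □¬p is F, ◇p is T. ✓
2: □¬p is T, ◇p is F. ✗
3: □¬p is T, ◇p is F. ✗
— 1 world.
For ◇¬p → ◇p:
1: ◇¬p is F, ◇p is T. ✓
2: ◇¬p is T, ◇p is F. ✗
3: ◇¬p is T, ◇p is F. ✗
— 1 world.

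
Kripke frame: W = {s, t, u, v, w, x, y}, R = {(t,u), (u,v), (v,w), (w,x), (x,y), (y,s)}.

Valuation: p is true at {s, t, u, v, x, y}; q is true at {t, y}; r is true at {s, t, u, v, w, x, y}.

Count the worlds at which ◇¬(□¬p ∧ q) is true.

s: no successors, so ◇¬(□¬p ∧ q) fails. ✗
t: successors {u}; ¬(□¬p ∧ q) there: u:T. ✓
u: successors {v}; ¬(□¬p ∧ q) there: v:T. ✓
v: successors {w}; ¬(□¬p ∧ q) there: w:T. ✓
w: successors {x}; ¬(□¬p ∧ q) there: x:T. ✓
x: successors {y}; ¬(□¬p ∧ q) there: y:T. ✓
y: successors {s}; ¬(□¬p ∧ q) there: s:T. ✓
Satisfying worlds: {t, u, v, w, x, y}.

6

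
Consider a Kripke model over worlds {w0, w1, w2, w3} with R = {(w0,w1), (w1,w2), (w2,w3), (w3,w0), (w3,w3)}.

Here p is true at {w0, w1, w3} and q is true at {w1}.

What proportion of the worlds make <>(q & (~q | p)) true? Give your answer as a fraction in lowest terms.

1/4

w0: successors {w1}; q & (~q | p) there: w1:T. ✓
w1: successors {w2}; q & (~q | p) there: w2:F. ✗
w2: successors {w3}; q & (~q | p) there: w3:F. ✗
w3: successors {w0, w3}; q & (~q | p) there: w0:F, w3:F. ✗
That's 1 of 4 worlds, so 1/4.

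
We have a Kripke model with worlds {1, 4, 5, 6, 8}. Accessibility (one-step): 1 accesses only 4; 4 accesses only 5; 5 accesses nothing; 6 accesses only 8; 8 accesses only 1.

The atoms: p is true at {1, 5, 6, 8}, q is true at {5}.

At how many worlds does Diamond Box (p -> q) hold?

3

1: successors {4}; Box (p -> q) there: 4:T. ✓
4: successors {5}; Box (p -> q) there: 5:T. ✓
5: no successors, so Diamond Box (p -> q) fails. ✗
6: successors {8}; Box (p -> q) there: 8:F. ✗
8: successors {1}; Box (p -> q) there: 1:T. ✓
Satisfying worlds: {1, 4, 8}.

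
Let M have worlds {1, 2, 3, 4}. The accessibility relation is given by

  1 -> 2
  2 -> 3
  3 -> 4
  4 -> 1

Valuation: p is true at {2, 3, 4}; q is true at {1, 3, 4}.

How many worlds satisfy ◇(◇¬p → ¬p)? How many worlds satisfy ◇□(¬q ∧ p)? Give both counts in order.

3 and 1

For ◇(◇¬p → ¬p):
1: successors {2}; ◇¬p → ¬p there: 2:T. ✓
2: successors {3}; ◇¬p → ¬p there: 3:T. ✓
3: successors {4}; ◇¬p → ¬p there: 4:F. ✗
4: successors {1}; ◇¬p → ¬p there: 1:T. ✓
— 3 worlds.
For ◇□(¬q ∧ p):
1: successors {2}; □(¬q ∧ p) there: 2:F. ✗
2: successors {3}; □(¬q ∧ p) there: 3:F. ✗
3: successors {4}; □(¬q ∧ p) there: 4:F. ✗
4: successors {1}; □(¬q ∧ p) there: 1:T. ✓
— 1 world.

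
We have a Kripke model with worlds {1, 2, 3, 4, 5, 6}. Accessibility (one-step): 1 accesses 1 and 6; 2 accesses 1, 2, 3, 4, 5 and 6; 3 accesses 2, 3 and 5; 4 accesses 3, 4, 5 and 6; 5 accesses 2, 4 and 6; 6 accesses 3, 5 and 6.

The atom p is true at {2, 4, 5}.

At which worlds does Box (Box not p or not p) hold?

1: successors {1, 6}; Box not p or not p there: 1:T, 6:T. ✓
2: successors {1, 2, 3, 4, 5, 6}; Box not p or not p there: 1:T, 2:F, 3:T, 4:F, 5:F, 6:T. ✗
3: successors {2, 3, 5}; Box not p or not p there: 2:F, 3:T, 5:F. ✗
4: successors {3, 4, 5, 6}; Box not p or not p there: 3:T, 4:F, 5:F, 6:T. ✗
5: successors {2, 4, 6}; Box not p or not p there: 2:F, 4:F, 6:T. ✗
6: successors {3, 5, 6}; Box not p or not p there: 3:T, 5:F, 6:T. ✗

{1}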